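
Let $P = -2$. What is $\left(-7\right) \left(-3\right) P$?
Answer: $-42$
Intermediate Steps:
$\left(-7\right) \left(-3\right) P = \left(-7\right) \left(-3\right) \left(-2\right) = 21 \left(-2\right) = -42$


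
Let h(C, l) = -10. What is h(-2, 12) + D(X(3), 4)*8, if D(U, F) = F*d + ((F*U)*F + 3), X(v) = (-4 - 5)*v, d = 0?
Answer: -3442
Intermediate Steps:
X(v) = -9*v
D(U, F) = 3 + U*F² (D(U, F) = F*0 + ((F*U)*F + 3) = 0 + (U*F² + 3) = 0 + (3 + U*F²) = 3 + U*F²)
h(-2, 12) + D(X(3), 4)*8 = -10 + (3 - 9*3*4²)*8 = -10 + (3 - 27*16)*8 = -10 + (3 - 432)*8 = -10 - 429*8 = -10 - 3432 = -3442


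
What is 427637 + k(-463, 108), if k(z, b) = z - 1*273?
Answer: 426901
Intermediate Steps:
k(z, b) = -273 + z (k(z, b) = z - 273 = -273 + z)
427637 + k(-463, 108) = 427637 + (-273 - 463) = 427637 - 736 = 426901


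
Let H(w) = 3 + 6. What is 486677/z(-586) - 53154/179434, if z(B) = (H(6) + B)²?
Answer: 34814946376/29869391093 ≈ 1.1656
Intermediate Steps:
H(w) = 9
z(B) = (9 + B)²
486677/z(-586) - 53154/179434 = 486677/((9 - 586)²) - 53154/179434 = 486677/((-577)²) - 53154*1/179434 = 486677/332929 - 26577/89717 = 34814946376/29869391093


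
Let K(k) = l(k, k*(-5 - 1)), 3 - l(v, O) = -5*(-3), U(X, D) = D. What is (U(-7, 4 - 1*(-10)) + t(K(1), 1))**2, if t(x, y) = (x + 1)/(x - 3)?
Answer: 48841/225 ≈ 217.07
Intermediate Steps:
l(v, O) = -12 (l(v, O) = 3 - (-5)*(-3) = 3 - 1*15 = 3 - 15 = -12)
K(k) = -12
t(x, y) = (1 + x)/(-3 + x)
(U(-7, 4 - 1*(-10)) + t(K(1), 1))**2 = ((4 - 1*(-10)) + (1 - 12)/(-3 - 12))**2 = ((4 + 10) - 11/(-15))**2 = (14 - 1/15*(-11))**2 = (14 + 11/15)**2 = (221/15)**2 = 48841/225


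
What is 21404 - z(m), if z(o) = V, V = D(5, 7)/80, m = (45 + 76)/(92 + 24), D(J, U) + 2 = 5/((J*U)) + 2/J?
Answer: 59931251/2800 ≈ 21404.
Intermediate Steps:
D(J, U) = -2 + 2/J + 5/(J*U) (D(J, U) = -2 + (5/((J*U)) + 2/J) = -2 + (5*(1/(J*U)) + 2/J) = -2 + (5/(J*U) + 2/J) = -2 + (2/J + 5/(J*U)) = -2 + 2/J + 5/(J*U))
m = 121/116 ≈ 1.0431
V = -51/2800 (V = (-2 + 2/5 + 5/(5*7))/80 = (-2 + 2*(⅕) + 5*(⅕)*(⅐))*(1/80) = (-2 + ⅖ + ⅐)*(1/80) = -51/35*1/80 = -51/2800 ≈ -0.018214)
z(o) = -51/2800
21404 - z(m) = 21404 - 1*(-51/2800) = 21404 + 51/2800 = 59931251/2800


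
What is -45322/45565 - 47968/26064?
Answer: -210433408/74225385 ≈ -2.8351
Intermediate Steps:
-45322/45565 - 47968/26064 = -45322*1/45565 - 47968*1/26064 = -45322/45565 - 2998/1629 = -210433408/74225385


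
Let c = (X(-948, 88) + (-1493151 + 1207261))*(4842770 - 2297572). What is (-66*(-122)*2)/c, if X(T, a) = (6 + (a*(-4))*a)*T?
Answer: 4026/18499561684165 ≈ 2.1763e-10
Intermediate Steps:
X(T, a) = T*(6 - 4*a**2) (X(T, a) = (6 + (-4*a)*a)*T = (6 - 4*a**2)*T = T*(6 - 4*a**2))
c = 73998246736660 (c = (2*(-948)*(3 - 2*88**2) + (-1493151 + 1207261))*(4842770 - 2297572) = (2*(-948)*(3 - 2*7744) - 285890)*2545198 = (2*(-948)*(3 - 15488) - 285890)*2545198 = (2*(-948)*(-15485) - 285890)*2545198 = (29359560 - 285890)*2545198 = 29073670*2545198 = 73998246736660)
(-66*(-122)*2)/c = (-66*(-122)*2)/73998246736660 = (8052*2)*(1/73998246736660) = 16104*(1/73998246736660) = 4026/18499561684165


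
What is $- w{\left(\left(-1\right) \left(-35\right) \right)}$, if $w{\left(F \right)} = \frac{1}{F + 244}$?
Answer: $- \frac{1}{279} \approx -0.0035842$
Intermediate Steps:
$w{\left(F \right)} = \frac{1}{244 + F}$
$- w{\left(\left(-1\right) \left(-35\right) \right)} = - \frac{1}{244 - -35} = - \frac{1}{244 + 35} = - \frac{1}{279}$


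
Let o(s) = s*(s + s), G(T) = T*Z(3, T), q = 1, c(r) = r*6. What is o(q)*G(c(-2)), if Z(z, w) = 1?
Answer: -24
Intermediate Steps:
c(r) = 6*r
G(T) = T (G(T) = T*1 = T)
o(s) = 2*s**2 (o(s) = s*(2*s) = 2*s**2)
o(q)*G(c(-2)) = (2*1**2)*(6*(-2)) = (2*1)*(-12) = 2*(-12) = -24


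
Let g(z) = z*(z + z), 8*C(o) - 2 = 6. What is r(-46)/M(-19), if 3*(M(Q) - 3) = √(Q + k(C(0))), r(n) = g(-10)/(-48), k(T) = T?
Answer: -25/22 + 25*I*√2/66 ≈ -1.1364 + 0.53569*I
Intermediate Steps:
C(o) = 1 (C(o) = ¼ + (⅛)*6 = ¼ + ¾ = 1)
g(z) = 2*z² (g(z) = z*(2*z) = 2*z²)
r(n) = -25/6 (r(n) = (2*(-10)²)/(-48) = (2*100)*(-1/48) = 200*(-1/48) = -25/6)
M(Q) = 3 + √(1 + Q)/3 (M(Q) = 3 + √(Q + 1)/3 = 3 + √(1 + Q)/3)
r(-46)/M(-19) = -25/(6*(3 + √(1 - 19)/3)) = -25/(6*(3 + √(-18)/3)) = -25/(6*(3 + (3*I*√2)/3)) = -25/(6*(3 + I*√2))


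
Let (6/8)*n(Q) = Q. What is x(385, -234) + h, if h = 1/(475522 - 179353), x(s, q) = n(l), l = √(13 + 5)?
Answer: 1/296169 + 4*√2 ≈ 5.6569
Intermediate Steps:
l = 3*√2 (l = √18 = 3*√2 ≈ 4.2426)
n(Q) = 4*Q/3
x(s, q) = 4*√2 (x(s, q) = 4*(3*√2)/3 = 4*√2)
h = 1/296169 ≈ 3.3765e-6
x(385, -234) + h = 4*√2 + 1/296169 = 1/296169 + 4*√2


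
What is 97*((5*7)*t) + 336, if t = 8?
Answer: 27496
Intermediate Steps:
97*((5*7)*t) + 336 = 97*((5*7)*8) + 336 = 97*(35*8) + 336 = 97*280 + 336 = 27160 + 336 = 27496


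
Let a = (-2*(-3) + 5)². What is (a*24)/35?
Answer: 2904/35 ≈ 82.971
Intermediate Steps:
a = 121 (a = (6 + 5)² = 11² = 121)
(a*24)/35 = (121*24)/35 = 2904*(1/35) = 2904/35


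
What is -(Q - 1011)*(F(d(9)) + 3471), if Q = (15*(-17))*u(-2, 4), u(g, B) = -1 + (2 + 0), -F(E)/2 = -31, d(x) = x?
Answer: 4472778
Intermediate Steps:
F(E) = 62 (F(E) = -2*(-31) = 62)
u(g, B) = 1 (u(g, B) = -1 + 2 = 1)
Q = -255 (Q = (15*(-17))*1 = -255*1 = -255)
-(Q - 1011)*(F(d(9)) + 3471) = -(-255 - 1011)*(62 + 3471) = -(-1266)*3533 = -1*(-4472778) = 4472778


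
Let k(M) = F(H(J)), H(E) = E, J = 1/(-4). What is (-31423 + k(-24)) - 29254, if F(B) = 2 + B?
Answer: -242701/4 ≈ -60675.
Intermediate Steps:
J = -1/4 ≈ -0.25000
k(M) = 7/4 (k(M) = 2 - 1/4 = 7/4)
(-31423 + k(-24)) - 29254 = (-31423 + 7/4) - 29254 = -125685/4 - 29254 = -242701/4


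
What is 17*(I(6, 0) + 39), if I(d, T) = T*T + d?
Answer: 765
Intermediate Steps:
I(d, T) = d + T² (I(d, T) = T² + d = d + T²)
17*(I(6, 0) + 39) = 17*((6 + 0²) + 39) = 17*((6 + 0) + 39) = 17*(6 + 39) = 17*45 = 765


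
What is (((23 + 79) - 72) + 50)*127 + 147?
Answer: 10307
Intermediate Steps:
(((23 + 79) - 72) + 50)*127 + 147 = ((102 - 72) + 50)*127 + 147 = (30 + 50)*127 + 147 = 80*127 + 147 = 10160 + 147 = 10307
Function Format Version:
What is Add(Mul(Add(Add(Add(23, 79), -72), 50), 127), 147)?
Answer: 10307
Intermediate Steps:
Add(Mul(Add(Add(Add(23, 79), -72), 50), 127), 147) = Add(Mul(Add(Add(102, -72), 50), 127), 147) = Add(Mul(Add(30, 50), 127), 147) = Add(Mul(80, 127), 147) = Add(10160, 147) = 10307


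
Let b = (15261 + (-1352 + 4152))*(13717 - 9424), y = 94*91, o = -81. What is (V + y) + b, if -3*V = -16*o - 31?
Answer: 232632016/3 ≈ 7.7544e+7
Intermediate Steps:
y = 8554
V = -1265/3 (V = -(-16*(-81) - 31)/3 = -(1296 - 31)/3 = -⅓*1265 = -1265/3 ≈ -421.67)
b = 77535873 (b = (15261 + 2800)*4293 = 18061*4293 = 77535873)
(V + y) + b = (-1265/3 + 8554) + 77535873 = 24397/3 + 77535873 = 232632016/3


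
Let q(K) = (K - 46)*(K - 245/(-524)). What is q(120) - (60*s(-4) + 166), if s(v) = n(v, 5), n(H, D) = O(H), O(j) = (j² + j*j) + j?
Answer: 1851973/262 ≈ 7068.6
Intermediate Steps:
O(j) = j + 2*j² (O(j) = (j² + j²) + j = 2*j² + j = j + 2*j²)
n(H, D) = H*(1 + 2*H)
q(K) = (-46 + K)*(245/524 + K) (q(K) = (-46 + K)*(K - 245*(-1/524)) = (-46 + K)*(K + 245/524) = (-46 + K)*(245/524 + K))
s(v) = v*(1 + 2*v)
q(120) - (60*s(-4) + 166) = (-5635/262 + 120² - 23859/524*120) - (60*(-4*(1 + 2*(-4))) + 166) = (-5635/262 + 14400 - 715770/131) - (60*(-4*(1 - 8)) + 166) = 2335625/262 - (60*(-4*(-7)) + 166) = 2335625/262 - (60*28 + 166) = 2335625/262 - (1680 + 166) = 2335625/262 - 1*1846 = 2335625/262 - 1846 = 1851973/262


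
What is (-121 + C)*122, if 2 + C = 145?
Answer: 2684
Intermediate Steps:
C = 143 (C = -2 + 145 = 143)
(-121 + C)*122 = (-121 + 143)*122 = 22*122 = 2684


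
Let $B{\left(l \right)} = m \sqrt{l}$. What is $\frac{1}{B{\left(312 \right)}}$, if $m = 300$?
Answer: $\frac{\sqrt{78}}{46800} \approx 0.00018871$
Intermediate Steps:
$B{\left(l \right)} = 300 \sqrt{l}$
$\frac{1}{B{\left(312 \right)}} = \frac{1}{300 \sqrt{312}} = \frac{1}{300 \cdot 2 \sqrt{78}} = \frac{1}{600 \sqrt{78}} = \frac{\sqrt{78}}{46800}$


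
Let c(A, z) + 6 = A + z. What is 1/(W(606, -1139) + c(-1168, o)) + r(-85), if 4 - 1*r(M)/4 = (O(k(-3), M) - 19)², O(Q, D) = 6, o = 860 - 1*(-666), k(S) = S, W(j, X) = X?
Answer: -519421/787 ≈ -660.00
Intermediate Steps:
o = 1526 (o = 860 + 666 = 1526)
c(A, z) = -6 + A + z (c(A, z) = -6 + (A + z) = -6 + A + z)
r(M) = -660 (r(M) = 16 - 4*(6 - 19)² = 16 - 4*(-13)² = 16 - 4*169 = 16 - 676 = -660)
1/(W(606, -1139) + c(-1168, o)) + r(-85) = 1/(-1139 + (-6 - 1168 + 1526)) - 660 = 1/(-1139 + 352) - 660 = 1/(-787) - 660 = -1/787 - 660 = -519421/787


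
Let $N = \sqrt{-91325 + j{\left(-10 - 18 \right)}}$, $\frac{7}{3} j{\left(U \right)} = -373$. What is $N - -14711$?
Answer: $14711 + \frac{i \sqrt{4482758}}{7} \approx 14711.0 + 302.46 i$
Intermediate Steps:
$j{\left(U \right)} = - \frac{1119}{7}$ ($j{\left(U \right)} = \frac{3}{7} \left(-373\right) = - \frac{1119}{7}$)
$N = \frac{i \sqrt{4482758}}{7}$ ($N = \sqrt{-91325 - \frac{1119}{7}} = \sqrt{- \frac{640394}{7}} = \frac{i \sqrt{4482758}}{7} \approx 302.46 i$)
$N - -14711 = \frac{i \sqrt{4482758}}{7} - -14711 = \frac{i \sqrt{4482758}}{7} + 14711 = 14711 + \frac{i \sqrt{4482758}}{7}$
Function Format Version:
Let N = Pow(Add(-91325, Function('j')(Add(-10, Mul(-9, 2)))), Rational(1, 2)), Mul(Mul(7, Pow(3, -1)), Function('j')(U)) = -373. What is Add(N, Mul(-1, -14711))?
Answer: Add(14711, Mul(Rational(1, 7), I, Pow(4482758, Rational(1, 2)))) ≈ Add(14711., Mul(302.46, I))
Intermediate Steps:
Function('j')(U) = Rational(-1119, 7) (Function('j')(U) = Mul(Rational(3, 7), -373) = Rational(-1119, 7))
N = Mul(Rational(1, 7), I, Pow(4482758, Rational(1, 2))) (N = Pow(Add(-91325, Rational(-1119, 7)), Rational(1, 2)) = Pow(Rational(-640394, 7), Rational(1, 2)) = Mul(Rational(1, 7), I, Pow(4482758, Rational(1, 2))) ≈ Mul(302.46, I))
Add(N, Mul(-1, -14711)) = Add(Mul(Rational(1, 7), I, Pow(4482758, Rational(1, 2))), Mul(-1, -14711)) = Add(Mul(Rational(1, 7), I, Pow(4482758, Rational(1, 2))), 14711) = Add(14711, Mul(Rational(1, 7), I, Pow(4482758, Rational(1, 2))))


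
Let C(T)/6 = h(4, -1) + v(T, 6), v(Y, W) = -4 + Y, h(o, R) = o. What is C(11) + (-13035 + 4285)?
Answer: -8684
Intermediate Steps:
C(T) = 6*T (C(T) = 6*(4 + (-4 + T)) = 6*T)
C(11) + (-13035 + 4285) = 6*11 + (-13035 + 4285) = 66 - 8750 = -8684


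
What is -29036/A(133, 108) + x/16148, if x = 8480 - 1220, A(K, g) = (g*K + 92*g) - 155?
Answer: -6672287/8861215 ≈ -0.75298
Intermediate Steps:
A(K, g) = -155 + 92*g + K*g (A(K, g) = (K*g + 92*g) - 155 = (92*g + K*g) - 155 = -155 + 92*g + K*g)
x = 7260
-29036/A(133, 108) + x/16148 = -29036/(-155 + 92*108 + 133*108) + 7260/16148 = -29036/(-155 + 9936 + 14364) + 7260*(1/16148) = -29036/24145 + 165/367 = -6672287/8861215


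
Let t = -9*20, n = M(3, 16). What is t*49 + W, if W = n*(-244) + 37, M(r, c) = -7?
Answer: -7075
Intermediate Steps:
n = -7
t = -180
W = 1745 (W = -7*(-244) + 37 = 1708 + 37 = 1745)
t*49 + W = -180*49 + 1745 = -8820 + 1745 = -7075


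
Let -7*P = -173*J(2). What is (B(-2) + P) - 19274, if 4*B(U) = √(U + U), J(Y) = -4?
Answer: -135610/7 + I/2 ≈ -19373.0 + 0.5*I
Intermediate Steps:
P = -692/7 (P = -(-173)*(-4)/7 = -⅐*692 = -692/7 ≈ -98.857)
B(U) = √2*√U/4 (B(U) = √(U + U)/4 = √(2*U)/4 = (√2*√U)/4 = √2*√U/4)
(B(-2) + P) - 19274 = (√2*√(-2)/4 - 692/7) - 19274 = (√2*(I*√2)/4 - 692/7) - 19274 = (I/2 - 692/7) - 19274 = (-692/7 + I/2) - 19274 = -135610/7 + I/2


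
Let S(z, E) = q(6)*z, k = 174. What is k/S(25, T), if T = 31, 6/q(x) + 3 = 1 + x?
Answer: 116/25 ≈ 4.6400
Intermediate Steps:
q(x) = 6/(-2 + x) (q(x) = 6/(-3 + (1 + x)) = 6/(-2 + x))
S(z, E) = 3*z/2 (S(z, E) = (6/(-2 + 6))*z = (6/4)*z = (6*(1/4))*z = 3*z/2)
k/S(25, T) = 174/(((3/2)*25)) = 174/(75/2) = 174*(2/75) = 116/25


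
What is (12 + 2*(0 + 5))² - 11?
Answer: 473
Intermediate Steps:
(12 + 2*(0 + 5))² - 11 = (12 + 2*5)² - 11 = (12 + 10)² - 11 = 22² - 11 = 484 - 11 = 473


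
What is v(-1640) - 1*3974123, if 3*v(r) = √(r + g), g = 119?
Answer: -3974123 + 13*I ≈ -3.9741e+6 + 13.0*I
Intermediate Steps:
v(r) = √(119 + r)/3 (v(r) = √(r + 119)/3 = √(119 + r)/3)
v(-1640) - 1*3974123 = √(119 - 1640)/3 - 1*3974123 = √(-1521)/3 - 3974123 = (39*I)/3 - 3974123 = 13*I - 3974123 = -3974123 + 13*I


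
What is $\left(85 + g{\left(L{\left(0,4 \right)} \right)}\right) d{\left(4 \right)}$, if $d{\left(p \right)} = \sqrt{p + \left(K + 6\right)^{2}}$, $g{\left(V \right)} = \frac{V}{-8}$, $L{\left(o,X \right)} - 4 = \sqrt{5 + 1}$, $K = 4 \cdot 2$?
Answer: $\frac{5 \sqrt{2} \left(676 - \sqrt{6}\right)}{4} \approx 1190.7$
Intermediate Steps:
$K = 8$
$L{\left(o,X \right)} = 4 + \sqrt{6}$ ($L{\left(o,X \right)} = 4 + \sqrt{5 + 1} = 4 + \sqrt{6}$)
$g{\left(V \right)} = - \frac{V}{8}$ ($g{\left(V \right)} = V \left(- \frac{1}{8}\right) = - \frac{V}{8}$)
$d{\left(p \right)} = \sqrt{196 + p}$ ($d{\left(p \right)} = \sqrt{p + \left(8 + 6\right)^{2}} = \sqrt{p + 14^{2}} = \sqrt{p + 196} = \sqrt{196 + p}$)
$\left(85 + g{\left(L{\left(0,4 \right)} \right)}\right) d{\left(4 \right)} = \left(85 - \frac{4 + \sqrt{6}}{8}\right) \sqrt{196 + 4} = \left(85 - \left(\frac{1}{2} + \frac{\sqrt{6}}{8}\right)\right) \sqrt{200} = \left(\frac{169}{2} - \frac{\sqrt{6}}{8}\right) 10 \sqrt{2} = 10 \sqrt{2} \left(\frac{169}{2} - \frac{\sqrt{6}}{8}\right)$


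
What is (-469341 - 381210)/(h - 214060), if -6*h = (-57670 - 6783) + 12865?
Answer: 850551/205462 ≈ 4.1397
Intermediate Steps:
h = 8598 (h = -((-57670 - 6783) + 12865)/6 = -(-64453 + 12865)/6 = -1/6*(-51588) = 8598)
(-469341 - 381210)/(h - 214060) = (-469341 - 381210)/(8598 - 214060) = -850551/(-205462) = -850551*(-1/205462) = 850551/205462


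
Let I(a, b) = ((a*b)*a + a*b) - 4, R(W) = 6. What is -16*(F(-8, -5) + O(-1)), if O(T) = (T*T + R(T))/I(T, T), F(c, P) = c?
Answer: 156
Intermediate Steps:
I(a, b) = -4 + a*b + b*a**2 (I(a, b) = (b*a**2 + a*b) - 4 = (a*b + b*a**2) - 4 = -4 + a*b + b*a**2)
O(T) = (6 + T**2)/(-4 + T**2 + T**3) (O(T) = (T*T + 6)/(-4 + T*T + T*T**2) = (T**2 + 6)/(-4 + T**2 + T**3) = (6 + T**2)/(-4 + T**2 + T**3))
-16*(F(-8, -5) + O(-1)) = -16*(-8 + (6 + (-1)**2)/(-4 + (-1)**2 + (-1)**3)) = -16*(-8 + (6 + 1)/(-4 + 1 - 1)) = -16*(-8 + 7/(-4)) = -16*(-8 - 1/4*7) = -16*(-8 - 7/4) = -16*(-39/4) = 156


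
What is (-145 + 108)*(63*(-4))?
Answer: 9324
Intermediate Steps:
(-145 + 108)*(63*(-4)) = -37*(-252) = 9324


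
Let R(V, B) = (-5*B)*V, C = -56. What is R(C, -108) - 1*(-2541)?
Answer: -27699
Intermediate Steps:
R(V, B) = -5*B*V
R(C, -108) - 1*(-2541) = -5*(-108)*(-56) - 1*(-2541) = -30240 + 2541 = -27699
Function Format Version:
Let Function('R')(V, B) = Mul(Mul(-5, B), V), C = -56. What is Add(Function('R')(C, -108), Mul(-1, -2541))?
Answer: -27699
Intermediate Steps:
Function('R')(V, B) = Mul(-5, B, V)
Add(Function('R')(C, -108), Mul(-1, -2541)) = Add(Mul(-5, -108, -56), Mul(-1, -2541)) = Add(-30240, 2541) = -27699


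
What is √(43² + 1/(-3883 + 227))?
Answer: √6178587902/1828 ≈ 43.000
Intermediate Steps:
√(43² + 1/(-3883 + 227)) = √(1849 + 1/(-3656)) = √(1849 - 1/3656) = √(6759943/3656) = √6178587902/1828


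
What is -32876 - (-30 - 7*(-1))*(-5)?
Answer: -32991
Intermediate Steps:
-32876 - (-30 - 7*(-1))*(-5) = -32876 - (-30 + 7)*(-5) = -32876 - (-23)*(-5) = -32876 - 1*115 = -32876 - 115 = -32991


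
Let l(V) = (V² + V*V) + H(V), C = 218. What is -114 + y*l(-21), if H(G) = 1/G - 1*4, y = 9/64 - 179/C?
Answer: -104220983/146496 ≈ -711.43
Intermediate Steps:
y = -4747/6976 (y = 9/64 - 179/218 = -4747/6976 ≈ -0.68048)
H(G) = -4 + 1/G (H(G) = 1/G - 4 = -4 + 1/G)
l(V) = -4 + 1/V + 2*V² (l(V) = (V² + V*V) + (-4 + 1/V) = (V² + V²) + (-4 + 1/V) = 2*V² + (-4 + 1/V) = -4 + 1/V + 2*V²)
-114 + y*l(-21) = -114 - 4747*(-4 + 1/(-21) + 2*(-21)²)/6976 = -114 - 4747*(-4 - 1/21 + 2*441)/6976 = -114 - 4747*(-4 - 1/21 + 882)/6976 = -114 - 4747/6976*18437/21 = -114 - 87520439/146496 = -104220983/146496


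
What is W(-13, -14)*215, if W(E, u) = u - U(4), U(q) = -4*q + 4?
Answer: -430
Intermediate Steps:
U(q) = 4 - 4*q
W(E, u) = 12 + u (W(E, u) = u - (4 - 4*4) = u - (4 - 16) = u - 1*(-12) = u + 12 = 12 + u)
W(-13, -14)*215 = (12 - 14)*215 = -2*215 = -430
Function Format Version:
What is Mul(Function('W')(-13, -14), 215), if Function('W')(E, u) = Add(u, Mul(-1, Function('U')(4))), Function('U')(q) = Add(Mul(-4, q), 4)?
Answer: -430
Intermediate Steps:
Function('U')(q) = Add(4, Mul(-4, q))
Function('W')(E, u) = Add(12, u) (Function('W')(E, u) = Add(u, Mul(-1, Add(4, Mul(-4, 4)))) = Add(u, Mul(-1, Add(4, -16))) = Add(u, Mul(-1, -12)) = Add(u, 12) = Add(12, u))
Mul(Function('W')(-13, -14), 215) = Mul(Add(12, -14), 215) = Mul(-2, 215) = -430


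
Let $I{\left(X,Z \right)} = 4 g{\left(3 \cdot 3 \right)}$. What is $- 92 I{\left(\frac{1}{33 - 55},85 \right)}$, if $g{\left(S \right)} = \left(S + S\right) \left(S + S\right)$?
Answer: $-119232$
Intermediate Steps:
$g{\left(S \right)} = 4 S^{2}$ ($g{\left(S \right)} = 2 S 2 S = 4 S^{2}$)
$I{\left(X,Z \right)} = 1296$ ($I{\left(X,Z \right)} = 4 \cdot 4 \left(3 \cdot 3\right)^{2} = 4 \cdot 4 \cdot 9^{2} = 4 \cdot 4 \cdot 81 = 4 \cdot 324 = 1296$)
$- 92 I{\left(\frac{1}{33 - 55},85 \right)} = \left(-92\right) 1296 = -119232$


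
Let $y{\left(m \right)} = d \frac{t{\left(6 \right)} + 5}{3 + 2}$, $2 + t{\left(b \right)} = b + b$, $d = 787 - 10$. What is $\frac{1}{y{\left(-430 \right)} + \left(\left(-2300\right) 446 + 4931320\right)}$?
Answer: $\frac{1}{3907851} \approx 2.5589 \cdot 10^{-7}$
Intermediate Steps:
$d = 777$
$t{\left(b \right)} = -2 + 2 b$ ($t{\left(b \right)} = -2 + \left(b + b\right) = -2 + 2 b$)
$y{\left(m \right)} = 2331$ ($y{\left(m \right)} = 777 \frac{\left(-2 + 2 \cdot 6\right) + 5}{3 + 2} = 777 \frac{\left(-2 + 12\right) + 5}{5} = 777 \left(10 + 5\right) \frac{1}{5} = 777 \cdot 15 \cdot \frac{1}{5} = 777 \cdot 3 = 2331$)
$\frac{1}{y{\left(-430 \right)} + \left(\left(-2300\right) 446 + 4931320\right)} = \frac{1}{2331 + \left(\left(-2300\right) 446 + 4931320\right)} = \frac{1}{2331 + \left(-1025800 + 4931320\right)} = \frac{1}{2331 + 3905520} = \frac{1}{3907851}$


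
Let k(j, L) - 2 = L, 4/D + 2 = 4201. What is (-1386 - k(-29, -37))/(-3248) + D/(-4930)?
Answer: 68884563/165608560 ≈ 0.41595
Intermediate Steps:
D = 4/4199 (D = 4/(-2 + 4201) = 4/4199 ≈ 0.00095261)
k(j, L) = 2 + L
(-1386 - k(-29, -37))/(-3248) + D/(-4930) = (-1386 - (2 - 37))/(-3248) + (4/4199)/(-4930) = (-1386 - 1*(-35))*(-1/3248) + (4/4199)*(-1/4930) = (-1386 + 35)*(-1/3248) - 2/10350535 = -1351*(-1/3248) - 2/10350535 = 193/464 - 2/10350535 = 68884563/165608560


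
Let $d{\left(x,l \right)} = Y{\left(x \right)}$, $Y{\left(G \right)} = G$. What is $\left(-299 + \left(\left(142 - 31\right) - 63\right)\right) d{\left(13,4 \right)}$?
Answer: $-3263$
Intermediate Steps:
$d{\left(x,l \right)} = x$
$\left(-299 + \left(\left(142 - 31\right) - 63\right)\right) d{\left(13,4 \right)} = \left(-299 + \left(\left(142 - 31\right) - 63\right)\right) 13 = \left(-299 + \left(111 - 63\right)\right) 13 = \left(-299 + 48\right) 13 = \left(-251\right) 13 = -3263$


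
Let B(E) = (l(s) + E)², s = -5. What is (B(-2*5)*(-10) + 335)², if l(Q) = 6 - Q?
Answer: 105625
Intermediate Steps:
B(E) = (11 + E)² (B(E) = ((6 - 1*(-5)) + E)² = ((6 + 5) + E)² = (11 + E)²)
(B(-2*5)*(-10) + 335)² = ((11 - 2*5)²*(-10) + 335)² = ((11 - 10)²*(-10) + 335)² = (1²*(-10) + 335)² = (1*(-10) + 335)² = (-10 + 335)² = 325² = 105625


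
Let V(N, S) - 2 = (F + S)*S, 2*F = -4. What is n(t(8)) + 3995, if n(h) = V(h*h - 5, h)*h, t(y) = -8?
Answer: 3339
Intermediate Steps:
F = -2 (F = (1/2)*(-4) = -2)
V(N, S) = 2 + S*(-2 + S) (V(N, S) = 2 + (-2 + S)*S = 2 + S*(-2 + S))
n(h) = h*(2 + h**2 - 2*h) (n(h) = (2 + h**2 - 2*h)*h = h*(2 + h**2 - 2*h))
n(t(8)) + 3995 = -8*(2 + (-8)**2 - 2*(-8)) + 3995 = -8*(2 + 64 + 16) + 3995 = -8*82 + 3995 = -656 + 3995 = 3339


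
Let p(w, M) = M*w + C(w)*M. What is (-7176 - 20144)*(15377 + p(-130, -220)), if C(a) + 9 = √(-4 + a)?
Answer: -1255545240 + 6010400*I*√134 ≈ -1.2555e+9 + 6.9575e+7*I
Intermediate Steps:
C(a) = -9 + √(-4 + a)
p(w, M) = M*w + M*(-9 + √(-4 + w)) (p(w, M) = M*w + (-9 + √(-4 + w))*M = M*w + M*(-9 + √(-4 + w)))
(-7176 - 20144)*(15377 + p(-130, -220)) = (-7176 - 20144)*(15377 - 220*(-9 - 130 + √(-4 - 130))) = -27320*(15377 - 220*(-9 - 130 + √(-134))) = -27320*(15377 - 220*(-9 - 130 + I*√134)) = -27320*(15377 - 220*(-139 + I*√134)) = -27320*(15377 + (30580 - 220*I*√134)) = -27320*(45957 - 220*I*√134) = -1255545240 + 6010400*I*√134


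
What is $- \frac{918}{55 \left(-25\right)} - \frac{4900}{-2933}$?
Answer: $\frac{1347142}{576125} \approx 2.3383$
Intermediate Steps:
$- \frac{918}{55 \left(-25\right)} - \frac{4900}{-2933} = - \frac{918}{-1375} - - \frac{700}{419} = \left(-918\right) \left(- \frac{1}{1375}\right) + \frac{700}{419} = \frac{918}{1375} + \frac{700}{419} = \frac{1347142}{576125}$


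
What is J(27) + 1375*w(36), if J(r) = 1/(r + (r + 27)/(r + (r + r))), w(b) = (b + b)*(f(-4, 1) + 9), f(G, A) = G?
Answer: 41085003/83 ≈ 4.9500e+5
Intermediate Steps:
w(b) = 10*b (w(b) = (b + b)*(-4 + 9) = (2*b)*5 = 10*b)
J(r) = 1/(r + (27 + r)/(3*r)) (J(r) = 1/(r + (27 + r)/(r + 2*r)) = 1/(r + (27 + r)/((3*r))) = 1/(r + (27 + r)*(1/(3*r))) = 1/(r + (27 + r)/(3*r)))
J(27) + 1375*w(36) = 3*27/(27 + 27 + 3*27**2) + 1375*(10*36) = 3*27/(27 + 27 + 3*729) + 1375*360 = 3*27/(27 + 27 + 2187) + 495000 = 3*27/2241 + 495000 = 3*27*(1/2241) + 495000 = 3/83 + 495000 = 41085003/83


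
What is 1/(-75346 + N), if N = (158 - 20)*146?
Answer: -1/55198 ≈ -1.8117e-5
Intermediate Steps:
N = 20148 (N = 138*146 = 20148)
1/(-75346 + N) = 1/(-75346 + 20148) = 1/(-55198) = -1/55198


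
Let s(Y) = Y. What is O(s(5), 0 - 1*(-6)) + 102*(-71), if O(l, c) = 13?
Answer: -7229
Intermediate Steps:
O(s(5), 0 - 1*(-6)) + 102*(-71) = 13 + 102*(-71) = 13 - 7242 = -7229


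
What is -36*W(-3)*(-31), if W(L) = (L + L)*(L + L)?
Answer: 40176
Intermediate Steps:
W(L) = 4*L**2 (W(L) = (2*L)*(2*L) = 4*L**2)
-36*W(-3)*(-31) = -144*(-3)**2*(-31) = -144*9*(-31) = -36*36*(-31) = -1296*(-31) = 40176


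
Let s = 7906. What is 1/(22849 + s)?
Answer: 1/30755 ≈ 3.2515e-5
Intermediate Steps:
1/(22849 + s) = 1/(22849 + 7906) = 1/30755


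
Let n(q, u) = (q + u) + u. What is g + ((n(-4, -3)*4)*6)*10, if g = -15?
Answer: -2415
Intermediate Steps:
n(q, u) = q + 2*u
g + ((n(-4, -3)*4)*6)*10 = -15 + (((-4 + 2*(-3))*4)*6)*10 = -15 + (((-4 - 6)*4)*6)*10 = -15 + (-10*4*6)*10 = -15 - 40*6*10 = -15 - 240*10 = -15 - 2400 = -2415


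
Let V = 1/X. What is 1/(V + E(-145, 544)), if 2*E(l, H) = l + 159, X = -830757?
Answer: 830757/5815298 ≈ 0.14286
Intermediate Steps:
E(l, H) = 159/2 + l/2 (E(l, H) = (l + 159)/2 = (159 + l)/2 = 159/2 + l/2)
V = -1/830757 (V = 1/(-830757) = -1/830757 ≈ -1.2037e-6)
1/(V + E(-145, 544)) = 1/(-1/830757 + (159/2 + (1/2)*(-145))) = 1/(-1/830757 + (159/2 - 145/2)) = 1/(-1/830757 + 7) = 1/(5815298/830757) = 830757/5815298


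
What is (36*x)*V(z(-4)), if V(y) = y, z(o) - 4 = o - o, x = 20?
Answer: 2880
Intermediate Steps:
z(o) = 4 (z(o) = 4 + (o - o) = 4 + 0 = 4)
(36*x)*V(z(-4)) = (36*20)*4 = 720*4 = 2880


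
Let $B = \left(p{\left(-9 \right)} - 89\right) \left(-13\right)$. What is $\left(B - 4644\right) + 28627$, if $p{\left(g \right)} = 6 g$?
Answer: $25842$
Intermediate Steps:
$B = 1859$ ($B = \left(6 \left(-9\right) - 89\right) \left(-13\right) = \left(-54 - 89\right) \left(-13\right) = \left(-143\right) \left(-13\right) = 1859$)
$\left(B - 4644\right) + 28627 = \left(1859 - 4644\right) + 28627 = -2785 + 28627 = 25842$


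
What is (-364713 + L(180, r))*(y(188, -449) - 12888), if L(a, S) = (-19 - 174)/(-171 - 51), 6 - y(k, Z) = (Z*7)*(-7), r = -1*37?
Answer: 2824340222119/222 ≈ 1.2722e+10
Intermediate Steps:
r = -37
y(k, Z) = 6 + 49*Z (y(k, Z) = 6 - Z*7*(-7) = 6 - 7*Z*(-7) = 6 - (-49)*Z = 6 + 49*Z)
L(a, S) = 193/222 (L(a, S) = -193/(-222) = -193*(-1/222) = 193/222)
(-364713 + L(180, r))*(y(188, -449) - 12888) = (-364713 + 193/222)*((6 + 49*(-449)) - 12888) = -80966093*((6 - 22001) - 12888)/222 = -80966093*(-21995 - 12888)/222 = -80966093/222*(-34883) = 2824340222119/222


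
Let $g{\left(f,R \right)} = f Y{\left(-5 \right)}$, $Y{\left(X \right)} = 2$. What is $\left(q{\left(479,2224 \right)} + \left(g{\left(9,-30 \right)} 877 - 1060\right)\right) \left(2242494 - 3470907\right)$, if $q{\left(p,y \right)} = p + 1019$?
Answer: $-19929772512$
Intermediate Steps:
$q{\left(p,y \right)} = 1019 + p$
$g{\left(f,R \right)} = 2 f$ ($g{\left(f,R \right)} = f 2 = 2 f$)
$\left(q{\left(479,2224 \right)} + \left(g{\left(9,-30 \right)} 877 - 1060\right)\right) \left(2242494 - 3470907\right) = \left(\left(1019 + 479\right) - \left(1060 - 2 \cdot 9 \cdot 877\right)\right) \left(2242494 - 3470907\right) = \left(1498 + \left(18 \cdot 877 - 1060\right)\right) \left(-1228413\right) = \left(1498 + \left(15786 - 1060\right)\right) \left(-1228413\right) = \left(1498 + 14726\right) \left(-1228413\right) = 16224 \left(-1228413\right) = -19929772512$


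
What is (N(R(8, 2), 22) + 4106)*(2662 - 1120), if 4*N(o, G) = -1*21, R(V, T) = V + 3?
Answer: 12646713/2 ≈ 6.3234e+6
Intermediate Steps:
R(V, T) = 3 + V
N(o, G) = -21/4 (N(o, G) = (-1*21)/4 = (1/4)*(-21) = -21/4)
(N(R(8, 2), 22) + 4106)*(2662 - 1120) = (-21/4 + 4106)*(2662 - 1120) = (16403/4)*1542 = 12646713/2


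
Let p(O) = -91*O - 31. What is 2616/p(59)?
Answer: -109/225 ≈ -0.48444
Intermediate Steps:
p(O) = -31 - 91*O
2616/p(59) = 2616/(-31 - 91*59) = 2616/(-31 - 5369) = 2616/(-5400) = 2616*(-1/5400) = -109/225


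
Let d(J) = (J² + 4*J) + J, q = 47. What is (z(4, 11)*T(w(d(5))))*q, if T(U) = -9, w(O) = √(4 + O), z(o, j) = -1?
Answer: 423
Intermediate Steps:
d(J) = J² + 5*J
(z(4, 11)*T(w(d(5))))*q = -1*(-9)*47 = 9*47 = 423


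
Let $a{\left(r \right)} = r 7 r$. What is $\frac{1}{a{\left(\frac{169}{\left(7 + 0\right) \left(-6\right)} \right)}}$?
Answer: $\frac{252}{28561} \approx 0.0088232$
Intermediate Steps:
$a{\left(r \right)} = 7 r^{2}$ ($a{\left(r \right)} = 7 r r = 7 r^{2}$)
$\frac{1}{a{\left(\frac{169}{\left(7 + 0\right) \left(-6\right)} \right)}} = \frac{1}{7 \left(\frac{169}{\left(7 + 0\right) \left(-6\right)}\right)^{2}} = \frac{1}{7 \left(\frac{169}{7 \left(-6\right)}\right)^{2}} = \frac{1}{7 \left(\frac{169}{-42}\right)^{2}} = \frac{1}{7 \left(169 \left(- \frac{1}{42}\right)\right)^{2}} = \frac{1}{7 \left(- \frac{169}{42}\right)^{2}} = \frac{1}{7 \cdot \frac{28561}{1764}} = \frac{1}{\frac{28561}{252}} = \frac{252}{28561}$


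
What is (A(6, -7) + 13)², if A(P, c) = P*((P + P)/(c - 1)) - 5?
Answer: 1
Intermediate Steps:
A(P, c) = -5 + 2*P²/(-1 + c) (A(P, c) = P*((2*P)/(-1 + c)) - 5 = P*(2*P/(-1 + c)) - 5 = 2*P²/(-1 + c) - 5 = -5 + 2*P²/(-1 + c))
(A(6, -7) + 13)² = ((5 - 5*(-7) + 2*6²)/(-1 - 7) + 13)² = ((5 + 35 + 2*36)/(-8) + 13)² = (-(5 + 35 + 72)/8 + 13)² = (-⅛*112 + 13)² = (-14 + 13)² = (-1)² = 1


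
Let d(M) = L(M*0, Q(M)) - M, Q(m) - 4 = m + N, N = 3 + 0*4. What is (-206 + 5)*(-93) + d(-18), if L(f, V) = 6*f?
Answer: 18711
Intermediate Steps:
N = 3 (N = 3 + 0 = 3)
Q(m) = 7 + m (Q(m) = 4 + (m + 3) = 4 + (3 + m) = 7 + m)
d(M) = -M (d(M) = 6*(M*0) - M = 6*0 - M = 0 - M = -M)
(-206 + 5)*(-93) + d(-18) = (-206 + 5)*(-93) - 1*(-18) = -201*(-93) + 18 = 18693 + 18 = 18711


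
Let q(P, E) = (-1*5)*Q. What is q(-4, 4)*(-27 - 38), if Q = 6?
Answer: 1950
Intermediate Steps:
q(P, E) = -30 (q(P, E) = -1*5*6 = -5*6 = -30)
q(-4, 4)*(-27 - 38) = -30*(-27 - 38) = -30*(-65) = 1950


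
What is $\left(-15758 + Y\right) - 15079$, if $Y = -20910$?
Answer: $-51747$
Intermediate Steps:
$\left(-15758 + Y\right) - 15079 = \left(-15758 - 20910\right) - 15079 = -36668 - 15079 = -51747$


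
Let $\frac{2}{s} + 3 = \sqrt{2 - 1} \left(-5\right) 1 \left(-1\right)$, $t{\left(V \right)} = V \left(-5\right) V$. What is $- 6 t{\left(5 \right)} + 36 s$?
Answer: $786$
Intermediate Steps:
$t{\left(V \right)} = - 5 V^{2}$ ($t{\left(V \right)} = - 5 V V = - 5 V^{2}$)
$s = 1$ ($s = \frac{2}{-3 + \sqrt{2 - 1} \left(-5\right) 1 \left(-1\right)} = \frac{2}{-3 + \sqrt{1} \left(-5\right) \left(-1\right)} = \frac{2}{-3 + 1 \left(-5\right) \left(-1\right)} = \frac{2}{-3 - -5} = \frac{2}{-3 + 5} = \frac{2}{2} = 2 \cdot \frac{1}{2} = 1$)
$- 6 t{\left(5 \right)} + 36 s = - 6 \left(- 5 \cdot 5^{2}\right) + 36 \cdot 1 = - 6 \left(\left(-5\right) 25\right) + 36 = \left(-6\right) \left(-125\right) + 36 = 750 + 36 = 786$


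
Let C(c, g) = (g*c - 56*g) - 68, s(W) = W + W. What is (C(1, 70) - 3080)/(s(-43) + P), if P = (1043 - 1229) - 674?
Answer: 3499/473 ≈ 7.3975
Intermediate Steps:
P = -860 (P = -186 - 674 = -860)
s(W) = 2*W
C(c, g) = -68 - 56*g + c*g (C(c, g) = (c*g - 56*g) - 68 = (-56*g + c*g) - 68 = -68 - 56*g + c*g)
(C(1, 70) - 3080)/(s(-43) + P) = ((-68 - 56*70 + 1*70) - 3080)/(2*(-43) - 860) = ((-68 - 3920 + 70) - 3080)/(-86 - 860) = (-3918 - 3080)/(-946) = -6998*(-1/946) = 3499/473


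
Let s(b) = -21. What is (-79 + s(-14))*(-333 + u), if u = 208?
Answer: 12500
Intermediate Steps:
(-79 + s(-14))*(-333 + u) = (-79 - 21)*(-333 + 208) = -100*(-125) = 12500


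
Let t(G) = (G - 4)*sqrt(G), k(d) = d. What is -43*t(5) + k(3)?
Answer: 3 - 43*sqrt(5) ≈ -93.151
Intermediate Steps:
t(G) = sqrt(G)*(-4 + G) (t(G) = (-4 + G)*sqrt(G) = sqrt(G)*(-4 + G))
-43*t(5) + k(3) = -43*sqrt(5)*(-4 + 5) + 3 = -43*sqrt(5) + 3 = 3 - 43*sqrt(5)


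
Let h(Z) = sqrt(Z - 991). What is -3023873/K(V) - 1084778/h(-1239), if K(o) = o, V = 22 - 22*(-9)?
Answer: -3023873/220 + 542389*I*sqrt(2230)/1115 ≈ -13745.0 + 22971.0*I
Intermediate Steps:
V = 220 (V = 22 + 198 = 220)
h(Z) = sqrt(-991 + Z)
-3023873/K(V) - 1084778/h(-1239) = -3023873/220 - 1084778/sqrt(-991 - 1239) = -3023873*1/220 - 1084778*(-I*sqrt(2230)/2230) = -3023873/220 - 1084778*(-I*sqrt(2230)/2230) = -3023873/220 - (-542389)*I*sqrt(2230)/1115 = -3023873/220 + 542389*I*sqrt(2230)/1115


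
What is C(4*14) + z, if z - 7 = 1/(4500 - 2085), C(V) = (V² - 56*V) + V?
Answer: 152146/2415 ≈ 63.000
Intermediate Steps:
C(V) = V² - 55*V
z = 16906/2415 (z = 7 + 1/(4500 - 2085) = 7 + 1/2415 = 16906/2415 ≈ 7.0004)
C(4*14) + z = (4*14)*(-55 + 4*14) + 16906/2415 = 56*(-55 + 56) + 16906/2415 = 56*1 + 16906/2415 = 56 + 16906/2415 = 152146/2415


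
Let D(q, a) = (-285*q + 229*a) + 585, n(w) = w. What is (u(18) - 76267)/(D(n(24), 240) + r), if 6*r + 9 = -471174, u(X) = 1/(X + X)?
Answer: 2745611/1073718 ≈ 2.5571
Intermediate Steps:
D(q, a) = 585 - 285*q + 229*a
u(X) = 1/(2*X)
r = -157061/2 (r = -3/2 + (1/6)*(-471174) = -3/2 - 78529 = -157061/2 ≈ -78531.)
(u(18) - 76267)/(D(n(24), 240) + r) = ((1/2)/18 - 76267)/((585 - 285*24 + 229*240) - 157061/2) = ((1/2)*(1/18) - 76267)/((585 - 6840 + 54960) - 157061/2) = (1/36 - 76267)/(48705 - 157061/2) = -2745611/(36*(-59651/2)) = -2745611/36*(-2/59651) = 2745611/1073718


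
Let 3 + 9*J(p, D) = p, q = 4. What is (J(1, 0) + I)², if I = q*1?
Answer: 1156/81 ≈ 14.272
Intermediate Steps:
J(p, D) = -⅓ + p/9
I = 4 (I = 4*1 = 4)
(J(1, 0) + I)² = ((-⅓ + (⅑)*1) + 4)² = ((-⅓ + ⅑) + 4)² = (-2/9 + 4)² = (34/9)² = 1156/81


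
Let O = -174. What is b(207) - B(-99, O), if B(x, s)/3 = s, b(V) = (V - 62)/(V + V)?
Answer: 216253/414 ≈ 522.35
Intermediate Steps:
b(V) = (-62 + V)/(2*V) (b(V) = (-62 + V)/((2*V)) = (-62 + V)*(1/(2*V)) = (-62 + V)/(2*V))
B(x, s) = 3*s
b(207) - B(-99, O) = (1/2)*(-62 + 207)/207 - 3*(-174) = (1/2)*(1/207)*145 - 1*(-522) = 145/414 + 522 = 216253/414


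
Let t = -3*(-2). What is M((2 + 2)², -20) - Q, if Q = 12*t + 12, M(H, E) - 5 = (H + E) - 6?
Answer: -89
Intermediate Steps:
t = 6
M(H, E) = -1 + E + H (M(H, E) = 5 + ((H + E) - 6) = 5 + ((E + H) - 6) = 5 + (-6 + E + H) = -1 + E + H)
Q = 84 (Q = 12*6 + 12 = 72 + 12 = 84)
M((2 + 2)², -20) - Q = (-1 - 20 + (2 + 2)²) - 1*84 = (-1 - 20 + 4²) - 84 = (-1 - 20 + 16) - 84 = -5 - 84 = -89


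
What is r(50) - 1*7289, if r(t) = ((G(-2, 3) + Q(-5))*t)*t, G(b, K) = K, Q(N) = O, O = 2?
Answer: 5211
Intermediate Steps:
Q(N) = 2
r(t) = 5*t² (r(t) = ((3 + 2)*t)*t = (5*t)*t = 5*t²)
r(50) - 1*7289 = 5*50² - 1*7289 = 5*2500 - 7289 = 12500 - 7289 = 5211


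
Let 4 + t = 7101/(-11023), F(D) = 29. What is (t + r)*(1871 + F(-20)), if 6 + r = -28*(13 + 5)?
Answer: -10778553700/11023 ≈ -9.7782e+5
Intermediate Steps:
r = -510 (r = -6 - 28*(13 + 5) = -6 - 28*18 = -6 - 504 = -510)
t = -51193/11023 (t = -4 + 7101/(-11023) = -4 + 7101*(-1/11023) = -4 - 7101/11023 = -51193/11023 ≈ -4.6442)
(t + r)*(1871 + F(-20)) = (-51193/11023 - 510)*(1871 + 29) = -5672923/11023*1900 = -10778553700/11023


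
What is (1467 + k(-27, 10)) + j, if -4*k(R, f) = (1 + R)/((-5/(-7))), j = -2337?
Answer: -8609/10 ≈ -860.90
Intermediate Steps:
k(R, f) = -7/20 - 7*R/20 (k(R, f) = -(1 + R)/(4*((-5/(-7)))) = -(1 + R)/(4*((-5*(-⅐)))) = -(1 + R)/(4*5/7) = -(1 + R)*7/(4*5) = -(7/5 + 7*R/5)/4 = -7/20 - 7*R/20)
(1467 + k(-27, 10)) + j = (1467 + (-7/20 - 7/20*(-27))) - 2337 = (1467 + (-7/20 + 189/20)) - 2337 = (1467 + 91/10) - 2337 = 14761/10 - 2337 = -8609/10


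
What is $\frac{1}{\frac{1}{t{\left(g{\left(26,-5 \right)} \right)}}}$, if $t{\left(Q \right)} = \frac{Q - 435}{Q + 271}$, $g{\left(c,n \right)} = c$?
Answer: $- \frac{409}{297} \approx -1.3771$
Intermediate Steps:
$t{\left(Q \right)} = \frac{-435 + Q}{271 + Q}$
$\frac{1}{\frac{1}{t{\left(g{\left(26,-5 \right)} \right)}}} = \frac{1}{\frac{1}{\frac{1}{271 + 26} \left(-435 + 26\right)}} = \frac{1}{\frac{1}{\frac{1}{297} \left(-409\right)}} = \frac{1}{\frac{1}{- \frac{409}{297}}} = \frac{1}{- \frac{297}{409}} = - \frac{409}{297}$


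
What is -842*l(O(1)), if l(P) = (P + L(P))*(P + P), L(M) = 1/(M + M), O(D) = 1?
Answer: -2526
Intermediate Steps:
L(M) = 1/(2*M)
l(P) = 2*P*(P + 1/(2*P)) (l(P) = (P + 1/(2*P))*(P + P) = (P + 1/(2*P))*(2*P) = 2*P*(P + 1/(2*P)))
-842*l(O(1)) = -842*(1 + 2*1²) = -842*(1 + 2*1) = -842*(1 + 2) = -842*3 = -2526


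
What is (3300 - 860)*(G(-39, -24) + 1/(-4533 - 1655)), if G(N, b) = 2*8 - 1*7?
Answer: 33971510/1547 ≈ 21960.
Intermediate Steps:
G(N, b) = 9 (G(N, b) = 16 - 7 = 9)
(3300 - 860)*(G(-39, -24) + 1/(-4533 - 1655)) = (3300 - 860)*(9 + 1/(-4533 - 1655)) = 2440*(9 + 1/(-6188)) = 2440*(9 - 1/6188) = 2440*(55691/6188) = 33971510/1547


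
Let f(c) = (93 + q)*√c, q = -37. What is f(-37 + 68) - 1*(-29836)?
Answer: 29836 + 56*√31 ≈ 30148.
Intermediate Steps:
f(c) = 56*√c (f(c) = (93 - 37)*√c = 56*√c)
f(-37 + 68) - 1*(-29836) = 56*√(-37 + 68) - 1*(-29836) = 56*√31 + 29836 = 29836 + 56*√31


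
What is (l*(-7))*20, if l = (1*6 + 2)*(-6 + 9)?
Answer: -3360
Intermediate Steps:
l = 24 (l = (6 + 2)*3 = 8*3 = 24)
(l*(-7))*20 = (24*(-7))*20 = -168*20 = -3360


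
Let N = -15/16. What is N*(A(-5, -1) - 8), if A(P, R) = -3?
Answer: 165/16 ≈ 10.313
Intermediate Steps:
N = -15/16 (N = -15*1/16 = -15/16 ≈ -0.93750)
N*(A(-5, -1) - 8) = -15*(-3 - 8)/16 = -15/16*(-11) = 165/16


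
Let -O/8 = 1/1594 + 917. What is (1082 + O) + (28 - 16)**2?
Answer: -4869674/797 ≈ -6110.0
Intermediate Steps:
O = -5846796/797 (O = -8*(1/1594 + 917) = -8*1461699/1594 = -5846796/797 ≈ -7336.0)
(1082 + O) + (28 - 16)**2 = (1082 - 5846796/797) + (28 - 16)**2 = -4984442/797 + 12**2 = -4984442/797 + 144 = -4869674/797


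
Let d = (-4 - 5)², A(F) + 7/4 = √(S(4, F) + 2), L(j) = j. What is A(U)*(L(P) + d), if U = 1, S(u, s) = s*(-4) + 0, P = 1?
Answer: -287/2 + 82*I*√2 ≈ -143.5 + 115.97*I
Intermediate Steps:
S(u, s) = -4*s (S(u, s) = -4*s + 0 = -4*s)
A(F) = -7/4 + √(2 - 4*F) (A(F) = -7/4 + √(-4*F + 2) = -7/4 + √(2 - 4*F))
d = 81 (d = (-9)² = 81)
A(U)*(L(P) + d) = (-7/4 + √(2 - 4*1))*(1 + 81) = (-7/4 + √(2 - 4))*82 = (-7/4 + √(-2))*82 = (-7/4 + I*√2)*82 = -287/2 + 82*I*√2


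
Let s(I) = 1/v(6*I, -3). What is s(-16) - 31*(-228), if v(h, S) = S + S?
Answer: 42407/6 ≈ 7067.8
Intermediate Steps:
v(h, S) = 2*S
s(I) = -⅙ (s(I) = 1/(2*(-3)) = 1/(-6) = -⅙)
s(-16) - 31*(-228) = -⅙ - 31*(-228) = -⅙ + 7068 = 42407/6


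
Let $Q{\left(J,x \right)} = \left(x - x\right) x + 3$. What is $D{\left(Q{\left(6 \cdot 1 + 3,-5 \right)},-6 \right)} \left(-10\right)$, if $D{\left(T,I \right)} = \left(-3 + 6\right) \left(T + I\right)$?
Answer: $90$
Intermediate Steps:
$Q{\left(J,x \right)} = 3$ ($Q{\left(J,x \right)} = 0 x + 3 = 0 + 3 = 3$)
$D{\left(T,I \right)} = 3 I + 3 T$ ($D{\left(T,I \right)} = 3 \left(I + T\right) = 3 I + 3 T$)
$D{\left(Q{\left(6 \cdot 1 + 3,-5 \right)},-6 \right)} \left(-10\right) = \left(3 \left(-6\right) + 3 \cdot 3\right) \left(-10\right) = \left(-18 + 9\right) \left(-10\right) = \left(-9\right) \left(-10\right) = 90$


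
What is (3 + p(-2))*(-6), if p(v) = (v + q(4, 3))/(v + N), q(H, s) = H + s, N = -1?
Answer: -8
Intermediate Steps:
p(v) = (7 + v)/(-1 + v) (p(v) = (v + (4 + 3))/(v - 1) = (v + 7)/(-1 + v) = (7 + v)/(-1 + v))
(3 + p(-2))*(-6) = (3 + (7 - 2)/(-1 - 2))*(-6) = (3 + 5/(-3))*(-6) = (3 - ⅓*5)*(-6) = (3 - 5/3)*(-6) = (4/3)*(-6) = -8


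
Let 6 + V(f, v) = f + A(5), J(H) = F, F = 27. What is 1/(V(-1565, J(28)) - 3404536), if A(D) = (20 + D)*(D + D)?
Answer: -1/3405857 ≈ -2.9361e-7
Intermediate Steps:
A(D) = 2*D*(20 + D) (A(D) = (20 + D)*(2*D) = 2*D*(20 + D))
J(H) = 27
V(f, v) = 244 + f (V(f, v) = -6 + (f + 2*5*(20 + 5)) = -6 + (f + 2*5*25) = -6 + (f + 250) = -6 + (250 + f) = 244 + f)
1/(V(-1565, J(28)) - 3404536) = 1/((244 - 1565) - 3404536) = 1/(-1321 - 3404536) = 1/(-3405857) = -1/3405857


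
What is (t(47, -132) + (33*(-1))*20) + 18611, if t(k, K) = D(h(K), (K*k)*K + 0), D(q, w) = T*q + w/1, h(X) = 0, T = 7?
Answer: 836879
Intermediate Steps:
D(q, w) = w + 7*q (D(q, w) = 7*q + w/1 = 7*q + w*1 = 7*q + w = w + 7*q)
t(k, K) = k*K**2 (t(k, K) = ((K*k)*K + 0) + 7*0 = (k*K**2 + 0) + 0 = k*K**2 + 0 = k*K**2)
(t(47, -132) + (33*(-1))*20) + 18611 = (47*(-132)**2 + (33*(-1))*20) + 18611 = (47*17424 - 33*20) + 18611 = (818928 - 660) + 18611 = 818268 + 18611 = 836879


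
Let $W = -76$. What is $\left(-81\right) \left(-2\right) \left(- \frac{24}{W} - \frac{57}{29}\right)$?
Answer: $- \frac{147258}{551} \approx -267.26$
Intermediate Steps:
$\left(-81\right) \left(-2\right) \left(- \frac{24}{W} - \frac{57}{29}\right) = \left(-81\right) \left(-2\right) \left(- \frac{24}{-76} - \frac{57}{29}\right) = 162 \left(\left(-24\right) \left(- \frac{1}{76}\right) - \frac{57}{29}\right) = 162 \left(\frac{6}{19} - \frac{57}{29}\right) = 162 \left(- \frac{909}{551}\right) = - \frac{147258}{551}$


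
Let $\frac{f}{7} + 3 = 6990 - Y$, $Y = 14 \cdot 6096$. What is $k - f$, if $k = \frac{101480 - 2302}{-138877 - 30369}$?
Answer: $\frac{46415581288}{84623} \approx 5.485 \cdot 10^{5}$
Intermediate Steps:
$Y = 85344$
$k = - \frac{49589}{84623}$ ($k = \frac{99178}{-169246} = 99178 \left(- \frac{1}{169246}\right) = - \frac{49589}{84623} \approx -0.586$)
$f = -548499$ ($f = -21 + 7 \left(6990 - 85344\right) = -21 + 7 \left(-78354\right) = -21 - 548478 = -548499$)
$k - f = - \frac{49589}{84623} - -548499 = - \frac{49589}{84623} + 548499 = \frac{46415581288}{84623}$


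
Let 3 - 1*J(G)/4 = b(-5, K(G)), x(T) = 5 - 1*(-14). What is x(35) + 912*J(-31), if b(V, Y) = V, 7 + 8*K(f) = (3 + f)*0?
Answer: 29203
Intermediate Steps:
K(f) = -7/8 (K(f) = -7/8 + ((3 + f)*0)/8 = -7/8 + (⅛)*0 = -7/8 + 0 = -7/8)
x(T) = 19 (x(T) = 5 + 14 = 19)
J(G) = 32 (J(G) = 12 - 4*(-5) = 12 + 20 = 32)
x(35) + 912*J(-31) = 19 + 912*32 = 19 + 29184 = 29203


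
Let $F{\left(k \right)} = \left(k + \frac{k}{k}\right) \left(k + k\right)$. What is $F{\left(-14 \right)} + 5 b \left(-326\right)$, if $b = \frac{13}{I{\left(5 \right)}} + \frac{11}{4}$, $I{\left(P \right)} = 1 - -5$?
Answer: $- \frac{45901}{6} \approx -7650.2$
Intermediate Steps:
$I{\left(P \right)} = 6$ ($I{\left(P \right)} = 1 + 5 = 6$)
$F{\left(k \right)} = 2 k \left(1 + k\right)$ ($F{\left(k \right)} = \left(k + 1\right) 2 k = \left(1 + k\right) 2 k = 2 k \left(1 + k\right)$)
$b = \frac{59}{12}$ ($b = \frac{13}{6} + \frac{11}{4} = \frac{59}{12} \approx 4.9167$)
$F{\left(-14 \right)} + 5 b \left(-326\right) = 2 \left(-14\right) \left(1 - 14\right) + 5 \cdot \frac{59}{12} \left(-326\right) = 2 \left(-14\right) \left(-13\right) + \frac{295}{12} \left(-326\right) = 364 - \frac{48085}{6} = - \frac{45901}{6}$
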